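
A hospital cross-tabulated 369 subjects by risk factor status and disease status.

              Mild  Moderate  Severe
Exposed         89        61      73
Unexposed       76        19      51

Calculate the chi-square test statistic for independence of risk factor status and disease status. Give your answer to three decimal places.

11.406

Row totals: 223, 146. Column totals: 165, 80, 124. Grand total N = 369.
Expected counts (row total × column total / N):
  Exposed, Mild: 223×165/369 = 99.7154
  Exposed, Moderate: 223×80/369 = 48.3469
  Exposed, Severe: 223×124/369 = 74.9377
  Unexposed, Mild: 146×165/369 = 65.2846
  Unexposed, Moderate: 146×80/369 = 31.6531
  Unexposed, Severe: 146×124/369 = 49.0623
Contributions (O − E)²/E:
  (89 − 99.7154)²/99.7154 = 1.1515
  (61 − 48.3469)²/48.3469 = 3.3115
  (73 − 74.9377)²/74.9377 = 0.0501
  (76 − 65.2846)²/65.2846 = 1.7588
  (19 − 31.6531)²/31.6531 = 5.0580
  (51 − 49.0623)²/49.0623 = 0.0765
χ² = 1.1515 + 3.3115 + 0.0501 + 1.7588 + 5.0580 + 0.0765 = 11.406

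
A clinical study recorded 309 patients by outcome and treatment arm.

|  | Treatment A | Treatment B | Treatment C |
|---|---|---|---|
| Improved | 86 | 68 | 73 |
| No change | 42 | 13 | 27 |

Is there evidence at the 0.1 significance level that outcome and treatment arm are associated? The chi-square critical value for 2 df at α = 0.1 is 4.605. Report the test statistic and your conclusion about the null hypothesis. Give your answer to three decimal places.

7.167; reject H₀

Row totals: 227, 82. Column totals: 128, 81, 100. Grand total N = 309.
Expected counts (row total × column total / N):
  Improved, Treatment A: 227×128/309 = 94.0324
  Improved, Treatment B: 227×81/309 = 59.5049
  Improved, Treatment C: 227×100/309 = 73.4628
  No change, Treatment A: 82×128/309 = 33.9676
  No change, Treatment B: 82×81/309 = 21.4951
  No change, Treatment C: 82×100/309 = 26.5372
Contributions (O − E)²/E:
  (86 − 94.0324)²/94.0324 = 0.6861
  (68 − 59.5049)²/59.5049 = 1.2128
  (73 − 73.4628)²/73.4628 = 0.0029
  (42 − 33.9676)²/33.9676 = 1.8994
  (13 − 21.4951)²/21.4951 = 3.3574
  (27 − 26.5372)²/26.5372 = 0.0081
χ² = 0.6861 + 1.2128 + 0.0029 + 1.8994 + 3.3574 + 0.0081 = 7.167
df = (2−1)(3−1) = 2. Since 7.167 > 4.605, reject the null hypothesis of independence at α = 0.1.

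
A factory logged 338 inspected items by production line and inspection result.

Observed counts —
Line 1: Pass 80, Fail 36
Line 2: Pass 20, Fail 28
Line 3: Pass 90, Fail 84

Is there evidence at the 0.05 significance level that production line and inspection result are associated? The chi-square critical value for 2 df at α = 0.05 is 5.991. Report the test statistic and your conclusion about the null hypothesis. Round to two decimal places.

13.21; reject H₀

Row totals: 116, 48, 174. Column totals: 190, 148. Grand total N = 338.
Expected counts (row total × column total / N):
  Line 1, Pass: 116×190/338 = 65.2071
  Line 1, Fail: 116×148/338 = 50.7929
  Line 2, Pass: 48×190/338 = 26.9822
  Line 2, Fail: 48×148/338 = 21.0178
  Line 3, Pass: 174×190/338 = 97.8107
  Line 3, Fail: 174×148/338 = 76.1893
Contributions (O − E)²/E:
  (80 − 65.2071)²/65.2071 = 3.3559
  (36 − 50.7929)²/50.7929 = 4.3083
  (20 − 26.9822)²/26.9822 = 1.8068
  (28 − 21.0178)²/21.0178 = 2.3195
  (90 − 97.8107)²/97.8107 = 0.6237
  (84 − 76.1893)²/76.1893 = 0.8007
χ² = 3.3559 + 4.3083 + 1.8068 + 2.3195 + 0.6237 + 0.8007 = 13.21
df = (3−1)(2−1) = 2. Since 13.21 > 5.991, reject the null hypothesis of independence at α = 0.05.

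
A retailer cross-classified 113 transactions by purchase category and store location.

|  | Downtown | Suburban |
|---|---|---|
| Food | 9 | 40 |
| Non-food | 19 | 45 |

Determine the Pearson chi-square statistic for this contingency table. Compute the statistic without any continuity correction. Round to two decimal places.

1.91

Row totals: 49, 64. Column totals: 28, 85. Grand total N = 113.
Expected counts (row total × column total / N):
  Food, Downtown: 49×28/113 = 12.142
  Food, Suburban: 49×85/113 = 36.858
  Non-food, Downtown: 64×28/113 = 15.858
  Non-food, Suburban: 64×85/113 = 48.142
Contributions (O − E)²/E:
  (9 − 12.142)²/12.142 = 0.8131
  (40 − 36.858)²/36.858 = 0.2678
  (19 − 15.858)²/15.858 = 0.6225
  (45 − 48.142)²/48.142 = 0.2051
χ² = 0.8131 + 0.2678 + 0.6225 + 0.2051 = 1.91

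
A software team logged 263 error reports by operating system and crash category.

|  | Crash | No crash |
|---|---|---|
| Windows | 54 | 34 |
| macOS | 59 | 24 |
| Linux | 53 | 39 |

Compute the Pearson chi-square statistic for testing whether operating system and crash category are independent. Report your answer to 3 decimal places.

Row totals: 88, 83, 92. Column totals: 166, 97. Grand total N = 263.
Expected counts (row total × column total / N):
  Windows, Crash: 88×166/263 = 55.5437
  Windows, No crash: 88×97/263 = 32.4563
  macOS, Crash: 83×166/263 = 52.3878
  macOS, No crash: 83×97/263 = 30.6122
  Linux, Crash: 92×166/263 = 58.0684
  Linux, No crash: 92×97/263 = 33.9316
Contributions (O − E)²/E:
  (54 − 55.5437)²/55.5437 = 0.0429
  (34 − 32.4563)²/32.4563 = 0.0734
  (59 − 52.3878)²/52.3878 = 0.8346
  (24 − 30.6122)²/30.6122 = 1.4282
  (53 − 58.0684)²/58.0684 = 0.4424
  (39 − 33.9316)²/33.9316 = 0.7571
χ² = 0.0429 + 0.0734 + 0.8346 + 1.4282 + 0.4424 + 0.7571 = 3.579

3.579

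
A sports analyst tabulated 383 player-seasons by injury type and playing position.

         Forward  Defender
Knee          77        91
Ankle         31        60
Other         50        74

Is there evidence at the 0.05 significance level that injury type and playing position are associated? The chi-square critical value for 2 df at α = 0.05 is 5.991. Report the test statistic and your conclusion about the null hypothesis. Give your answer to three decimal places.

Row totals: 168, 91, 124. Column totals: 158, 225. Grand total N = 383.
Expected counts (row total × column total / N):
  Knee, Forward: 168×158/383 = 69.3055
  Knee, Defender: 168×225/383 = 98.6945
  Ankle, Forward: 91×158/383 = 37.5405
  Ankle, Defender: 91×225/383 = 53.4595
  Other, Forward: 124×158/383 = 51.1540
  Other, Defender: 124×225/383 = 72.8460
Contributions (O − E)²/E:
  (77 − 69.3055)²/69.3055 = 0.8543
  (91 − 98.6945)²/98.6945 = 0.5999
  (31 − 37.5405)²/37.5405 = 1.1395
  (60 − 53.4595)²/53.4595 = 0.8002
  (50 − 51.1540)²/51.1540 = 0.0260
  (74 − 72.8460)²/72.8460 = 0.0183
χ² = 0.8543 + 0.5999 + 1.1395 + 0.8002 + 0.0260 + 0.0183 = 3.438
df = (3−1)(2−1) = 2. Since 3.438 < 5.991, fail to reject the null hypothesis of independence at α = 0.05.

3.438; fail to reject H₀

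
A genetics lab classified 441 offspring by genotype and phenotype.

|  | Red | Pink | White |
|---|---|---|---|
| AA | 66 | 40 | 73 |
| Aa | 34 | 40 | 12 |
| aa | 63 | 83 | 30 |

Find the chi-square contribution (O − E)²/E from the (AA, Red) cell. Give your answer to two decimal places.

Row total (AA) = 179; column total (Red) = 163; N = 441.
Expected count E = 179 × 163 / 441 = 66.161.
Contribution = (O − E)²/E = (66 − 66.161)² / 66.161 = 0.00.

0.00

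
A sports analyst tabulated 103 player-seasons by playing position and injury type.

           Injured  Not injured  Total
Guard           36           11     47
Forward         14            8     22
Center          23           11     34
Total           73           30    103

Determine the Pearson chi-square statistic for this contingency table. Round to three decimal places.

Grand total N = 103.
Expected counts (row total × column total / N):
  Guard, Injured: 47×73/103 = 33.3107
  Guard, Not injured: 47×30/103 = 13.6893
  Forward, Injured: 22×73/103 = 15.5922
  Forward, Not injured: 22×30/103 = 6.4078
  Center, Injured: 34×73/103 = 24.0971
  Center, Not injured: 34×30/103 = 9.9029
Contributions (O − E)²/E:
  (36 − 33.3107)²/33.3107 = 0.2171
  (11 − 13.6893)²/13.6893 = 0.5283
  (14 − 15.5922)²/15.5922 = 0.1626
  (8 − 6.4078)²/6.4078 = 0.3956
  (23 − 24.0971)²/24.0971 = 0.0499
  (11 − 9.9029)²/9.9029 = 0.1215
χ² = 0.2171 + 0.5283 + 0.1626 + 0.3956 + 0.0499 + 0.1215 = 1.475

1.475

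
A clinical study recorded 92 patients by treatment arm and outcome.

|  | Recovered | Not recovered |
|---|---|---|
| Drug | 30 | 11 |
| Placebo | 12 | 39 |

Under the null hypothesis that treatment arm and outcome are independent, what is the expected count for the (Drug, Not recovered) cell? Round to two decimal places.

22.28

Row total (Drug) = 41; column total (Not recovered) = 50; grand total N = 92.
Expected count = (row total × column total) / N = 41 × 50 / 92 = 22.28.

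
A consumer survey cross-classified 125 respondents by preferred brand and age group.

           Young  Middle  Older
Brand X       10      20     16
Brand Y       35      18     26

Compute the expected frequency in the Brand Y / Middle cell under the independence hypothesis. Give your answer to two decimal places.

24.02

Row total (Brand Y) = 79; column total (Middle) = 38; grand total N = 125.
Expected count = (row total × column total) / N = 79 × 38 / 125 = 24.02.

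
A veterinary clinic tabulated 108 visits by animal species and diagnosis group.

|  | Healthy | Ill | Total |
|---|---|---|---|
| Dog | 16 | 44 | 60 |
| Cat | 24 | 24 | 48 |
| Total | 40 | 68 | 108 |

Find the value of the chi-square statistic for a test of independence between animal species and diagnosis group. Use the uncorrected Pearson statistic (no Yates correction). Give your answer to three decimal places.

Grand total N = 108.
Expected counts (row total × column total / N):
  Dog, Healthy: 60×40/108 = 22.2222
  Dog, Ill: 60×68/108 = 37.7778
  Cat, Healthy: 48×40/108 = 17.7778
  Cat, Ill: 48×68/108 = 30.2222
Contributions (O − E)²/E:
  (16 − 22.2222)²/22.2222 = 1.7422
  (44 − 37.7778)²/37.7778 = 1.0248
  (24 − 17.7778)²/17.7778 = 2.1778
  (24 − 30.2222)²/30.2222 = 1.2810
χ² = 1.7422 + 1.0248 + 2.1778 + 1.2810 = 6.226

6.226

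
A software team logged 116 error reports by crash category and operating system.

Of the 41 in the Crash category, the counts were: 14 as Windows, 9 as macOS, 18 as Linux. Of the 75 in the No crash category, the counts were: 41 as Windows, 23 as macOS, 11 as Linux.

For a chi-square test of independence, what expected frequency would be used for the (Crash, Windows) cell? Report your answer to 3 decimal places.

19.440

Row total (Crash) = 41; column total (Windows) = 55; grand total N = 116.
Expected count = (row total × column total) / N = 41 × 55 / 116 = 19.440.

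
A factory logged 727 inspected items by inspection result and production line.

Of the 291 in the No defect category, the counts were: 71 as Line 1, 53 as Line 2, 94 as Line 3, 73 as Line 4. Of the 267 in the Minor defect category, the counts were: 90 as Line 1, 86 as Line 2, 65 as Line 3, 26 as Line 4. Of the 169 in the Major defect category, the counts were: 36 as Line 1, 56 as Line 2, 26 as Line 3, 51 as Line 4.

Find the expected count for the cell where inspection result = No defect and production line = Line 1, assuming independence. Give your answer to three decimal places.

78.854

Row total (No defect) = 291; column total (Line 1) = 197; grand total N = 727.
Expected count = (row total × column total) / N = 291 × 197 / 727 = 78.854.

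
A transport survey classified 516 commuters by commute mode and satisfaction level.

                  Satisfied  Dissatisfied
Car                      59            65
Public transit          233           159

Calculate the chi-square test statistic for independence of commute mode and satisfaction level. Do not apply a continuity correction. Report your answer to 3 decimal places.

Row totals: 124, 392. Column totals: 292, 224. Grand total N = 516.
Expected counts (row total × column total / N):
  Car, Satisfied: 124×292/516 = 70.1705
  Car, Dissatisfied: 124×224/516 = 53.8295
  Public transit, Satisfied: 392×292/516 = 221.8295
  Public transit, Dissatisfied: 392×224/516 = 170.1705
Contributions (O − E)²/E:
  (59 − 70.1705)²/70.1705 = 1.7782
  (65 − 53.8295)²/53.8295 = 2.3181
  (233 − 221.8295)²/221.8295 = 0.5625
  (159 − 170.1705)²/170.1705 = 0.7333
χ² = 1.7782 + 2.3181 + 0.5625 + 0.7333 = 5.392

5.392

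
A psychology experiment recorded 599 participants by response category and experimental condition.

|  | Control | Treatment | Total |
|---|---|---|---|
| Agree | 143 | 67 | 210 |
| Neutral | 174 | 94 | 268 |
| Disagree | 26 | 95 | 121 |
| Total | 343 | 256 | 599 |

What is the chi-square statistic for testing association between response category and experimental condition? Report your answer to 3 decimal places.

Grand total N = 599.
Expected counts (row total × column total / N):
  Agree, Control: 210×343/599 = 120.25042
  Agree, Treatment: 210×256/599 = 89.74958
  Neutral, Control: 268×343/599 = 153.46244
  Neutral, Treatment: 268×256/599 = 114.53756
  Disagree, Control: 121×343/599 = 69.28715
  Disagree, Treatment: 121×256/599 = 51.71285
Contributions (O − E)²/E:
  (143 − 120.25042)²/120.25042 = 4.3039
  (67 − 89.74958)²/89.74958 = 5.7665
  (174 − 153.46244)²/153.46244 = 2.7485
  (94 − 114.53756)²/114.53756 = 3.6826
  (26 − 69.28715)²/69.28715 = 27.0436
  (95 − 51.71285)²/51.71285 = 36.2343
χ² = 4.3039 + 5.7665 + 2.7485 + 3.6826 + 27.0436 + 36.2343 = 79.779

79.779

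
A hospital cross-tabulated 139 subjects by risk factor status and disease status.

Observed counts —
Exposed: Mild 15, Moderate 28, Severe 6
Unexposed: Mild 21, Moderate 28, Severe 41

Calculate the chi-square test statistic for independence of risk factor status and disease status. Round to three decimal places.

Row totals: 49, 90. Column totals: 36, 56, 47. Grand total N = 139.
Expected counts (row total × column total / N):
  Exposed, Mild: 49×36/139 = 12.6906
  Exposed, Moderate: 49×56/139 = 19.7410
  Exposed, Severe: 49×47/139 = 16.5683
  Unexposed, Mild: 90×36/139 = 23.3094
  Unexposed, Moderate: 90×56/139 = 36.2590
  Unexposed, Severe: 90×47/139 = 30.4317
Contributions (O − E)²/E:
  (15 − 12.6906)²/12.6906 = 0.4203
  (28 − 19.7410)²/19.7410 = 3.4553
  (6 − 16.5683)²/16.5683 = 6.7411
  (21 − 23.3094)²/23.3094 = 0.2288
  (28 − 36.2590)²/36.2590 = 1.8812
  (41 − 30.4317)²/30.4317 = 3.6702
χ² = 0.4203 + 3.4553 + 6.7411 + 0.2288 + 1.8812 + 3.6702 = 16.397

16.397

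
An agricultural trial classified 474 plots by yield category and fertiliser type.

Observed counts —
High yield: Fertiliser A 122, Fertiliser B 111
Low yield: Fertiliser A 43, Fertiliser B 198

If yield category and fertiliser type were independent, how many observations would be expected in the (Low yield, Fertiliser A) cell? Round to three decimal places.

83.892

Row total (Low yield) = 241; column total (Fertiliser A) = 165; grand total N = 474.
Expected count = (row total × column total) / N = 241 × 165 / 474 = 83.892.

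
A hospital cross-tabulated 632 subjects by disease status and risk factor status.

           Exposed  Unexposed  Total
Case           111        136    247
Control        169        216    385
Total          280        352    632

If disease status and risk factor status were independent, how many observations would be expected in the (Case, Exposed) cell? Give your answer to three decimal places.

109.430

Row total (Case) = 247; column total (Exposed) = 280; grand total N = 632.
Expected count = (row total × column total) / N = 247 × 280 / 632 = 109.430.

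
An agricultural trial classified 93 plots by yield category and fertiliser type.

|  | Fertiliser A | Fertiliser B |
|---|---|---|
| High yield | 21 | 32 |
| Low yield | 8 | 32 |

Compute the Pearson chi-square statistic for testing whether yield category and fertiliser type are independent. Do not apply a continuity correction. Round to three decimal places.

4.090

Row totals: 53, 40. Column totals: 29, 64. Grand total N = 93.
Expected counts (row total × column total / N):
  High yield, Fertiliser A: 53×29/93 = 16.5269
  High yield, Fertiliser B: 53×64/93 = 36.4731
  Low yield, Fertiliser A: 40×29/93 = 12.4731
  Low yield, Fertiliser B: 40×64/93 = 27.5269
Contributions (O − E)²/E:
  (21 − 16.5269)²/16.5269 = 1.2107
  (32 − 36.4731)²/36.4731 = 0.5486
  (8 − 12.4731)²/12.4731 = 1.6041
  (32 − 27.5269)²/27.5269 = 0.7269
χ² = 1.2107 + 0.5486 + 1.6041 + 0.7269 = 4.090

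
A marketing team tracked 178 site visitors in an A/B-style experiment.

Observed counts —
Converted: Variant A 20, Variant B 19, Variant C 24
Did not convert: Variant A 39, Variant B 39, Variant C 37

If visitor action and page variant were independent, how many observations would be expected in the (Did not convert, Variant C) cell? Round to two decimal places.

Row total (Did not convert) = 115; column total (Variant C) = 61; grand total N = 178.
Expected count = (row total × column total) / N = 115 × 61 / 178 = 39.41.

39.41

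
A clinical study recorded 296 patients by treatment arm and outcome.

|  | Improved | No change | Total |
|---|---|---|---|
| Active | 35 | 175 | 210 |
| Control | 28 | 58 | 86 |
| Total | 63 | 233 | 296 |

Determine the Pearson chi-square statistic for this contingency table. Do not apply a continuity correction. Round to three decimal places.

9.197

Grand total N = 296.
Expected counts (row total × column total / N):
  Active, Improved: 210×63/296 = 44.6959
  Active, No change: 210×233/296 = 165.3041
  Control, Improved: 86×63/296 = 18.3041
  Control, No change: 86×233/296 = 67.6959
Contributions (O − E)²/E:
  (35 − 44.6959)²/44.6959 = 2.1033
  (175 − 165.3041)²/165.3041 = 0.5687
  (28 − 18.3041)²/18.3041 = 5.1360
  (58 − 67.6959)²/67.6959 = 1.3887
χ² = 2.1033 + 0.5687 + 5.1360 + 1.3887 = 9.197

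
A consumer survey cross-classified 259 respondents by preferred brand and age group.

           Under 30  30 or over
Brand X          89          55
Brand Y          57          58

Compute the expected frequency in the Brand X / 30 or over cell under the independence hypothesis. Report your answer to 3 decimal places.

Row total (Brand X) = 144; column total (30 or over) = 113; grand total N = 259.
Expected count = (row total × column total) / N = 144 × 113 / 259 = 62.826.

62.826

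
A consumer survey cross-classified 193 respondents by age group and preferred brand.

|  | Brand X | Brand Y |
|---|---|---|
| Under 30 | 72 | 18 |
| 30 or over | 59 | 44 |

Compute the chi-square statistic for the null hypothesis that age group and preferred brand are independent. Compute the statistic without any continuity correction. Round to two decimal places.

11.37

Row totals: 90, 103. Column totals: 131, 62. Grand total N = 193.
Expected counts (row total × column total / N):
  Under 30, Brand X: 90×131/193 = 61.088
  Under 30, Brand Y: 90×62/193 = 28.912
  30 or over, Brand X: 103×131/193 = 69.912
  30 or over, Brand Y: 103×62/193 = 33.088
Contributions (O − E)²/E:
  (72 − 61.088)²/61.088 = 1.9492
  (18 − 28.912)²/28.912 = 4.1184
  (59 − 69.912)²/69.912 = 1.7032
  (44 − 33.088)²/33.088 = 3.5986
χ² = 1.9492 + 4.1184 + 1.7032 + 3.5986 = 11.37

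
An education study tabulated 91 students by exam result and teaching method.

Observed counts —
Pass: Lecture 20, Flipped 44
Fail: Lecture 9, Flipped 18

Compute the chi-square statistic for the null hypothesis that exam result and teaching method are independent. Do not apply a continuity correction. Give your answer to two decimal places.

0.04

Row totals: 64, 27. Column totals: 29, 62. Grand total N = 91.
Expected counts (row total × column total / N):
  Pass, Lecture: 64×29/91 = 20.396
  Pass, Flipped: 64×62/91 = 43.604
  Fail, Lecture: 27×29/91 = 8.604
  Fail, Flipped: 27×62/91 = 18.396
Contributions (O − E)²/E:
  (20 − 20.396)²/20.396 = 0.0077
  (44 − 43.604)²/43.604 = 0.0036
  (9 − 8.604)²/8.604 = 0.0182
  (18 − 18.396)²/18.396 = 0.0085
χ² = 0.0077 + 0.0036 + 0.0182 + 0.0085 = 0.04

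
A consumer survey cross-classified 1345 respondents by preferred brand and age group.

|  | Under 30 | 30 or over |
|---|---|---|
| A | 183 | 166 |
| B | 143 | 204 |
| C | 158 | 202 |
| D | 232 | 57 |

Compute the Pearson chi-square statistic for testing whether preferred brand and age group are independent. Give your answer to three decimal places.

Row totals: 349, 347, 360, 289. Column totals: 716, 629. Grand total N = 1345.
Expected counts (row total × column total / N):
  A, Under 30: 349×716/1345 = 185.7874
  A, 30 or over: 349×629/1345 = 163.2126
  B, Under 30: 347×716/1345 = 184.7227
  B, 30 or over: 347×629/1345 = 162.2773
  C, Under 30: 360×716/1345 = 191.6431
  C, 30 or over: 360×629/1345 = 168.3569
  D, Under 30: 289×716/1345 = 153.8468
  D, 30 or over: 289×629/1345 = 135.1532
Contributions (O − E)²/E:
  (183 − 185.7874)²/185.7874 = 0.0418
  (166 − 163.2126)²/163.2126 = 0.0476
  (143 − 184.7227)²/184.7227 = 9.4238
  (204 − 162.2773)²/162.2773 = 10.7272
  (158 − 191.6431)²/191.6431 = 5.9061
  (202 − 168.3569)²/168.3569 = 6.7230
  (232 − 153.8468)²/153.8468 = 39.7013
  (57 − 135.1532)²/135.1532 = 45.1926
χ² = 0.0418 + 0.0476 + 9.4238 + 10.7272 + 5.9061 + 6.7230 + 39.7013 + 45.1926 = 117.763

117.763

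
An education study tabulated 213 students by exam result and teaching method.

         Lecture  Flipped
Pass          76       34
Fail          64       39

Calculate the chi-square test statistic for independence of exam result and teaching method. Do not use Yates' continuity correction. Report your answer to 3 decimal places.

Row totals: 110, 103. Column totals: 140, 73. Grand total N = 213.
Expected counts (row total × column total / N):
  Pass, Lecture: 110×140/213 = 72.3005
  Pass, Flipped: 110×73/213 = 37.6995
  Fail, Lecture: 103×140/213 = 67.6995
  Fail, Flipped: 103×73/213 = 35.3005
Contributions (O − E)²/E:
  (76 − 72.3005)²/72.3005 = 0.1893
  (34 − 37.6995)²/37.6995 = 0.3630
  (64 − 67.6995)²/67.6995 = 0.2022
  (39 − 35.3005)²/35.3005 = 0.3877
χ² = 0.1893 + 0.3630 + 0.2022 + 0.3877 = 1.142

1.142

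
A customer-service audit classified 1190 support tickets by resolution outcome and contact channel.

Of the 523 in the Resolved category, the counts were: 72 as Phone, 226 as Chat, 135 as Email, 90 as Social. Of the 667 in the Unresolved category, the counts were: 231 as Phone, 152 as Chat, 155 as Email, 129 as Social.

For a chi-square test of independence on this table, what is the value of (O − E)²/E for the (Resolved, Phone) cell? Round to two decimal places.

Row total (Resolved) = 523; column total (Phone) = 303; N = 1190.
Expected count E = 523 × 303 / 1190 = 133.167.
Contribution = (O − E)²/E = (72 − 133.167)² / 133.167 = 28.10.

28.10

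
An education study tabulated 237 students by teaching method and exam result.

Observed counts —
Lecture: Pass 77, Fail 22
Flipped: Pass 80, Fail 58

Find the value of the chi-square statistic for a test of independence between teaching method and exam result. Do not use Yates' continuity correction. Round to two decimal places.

10.11

Row totals: 99, 138. Column totals: 157, 80. Grand total N = 237.
Expected counts (row total × column total / N):
  Lecture, Pass: 99×157/237 = 65.582
  Lecture, Fail: 99×80/237 = 33.418
  Flipped, Pass: 138×157/237 = 91.418
  Flipped, Fail: 138×80/237 = 46.582
Contributions (O − E)²/E:
  (77 − 65.582)²/65.582 = 1.9879
  (22 − 33.418)²/33.418 = 3.9012
  (80 − 91.418)²/91.418 = 1.4261
  (58 − 46.582)²/46.582 = 2.7987
χ² = 1.9879 + 3.9012 + 1.4261 + 2.7987 = 10.11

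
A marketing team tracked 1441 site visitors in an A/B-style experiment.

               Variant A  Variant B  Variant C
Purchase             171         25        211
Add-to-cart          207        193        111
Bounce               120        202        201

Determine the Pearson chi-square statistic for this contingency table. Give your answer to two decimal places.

Row totals: 407, 511, 523. Column totals: 498, 420, 523. Grand total N = 1441.
Expected counts (row total × column total / N):
  Purchase, Variant A: 407×498/1441 = 140.656
  Purchase, Variant B: 407×420/1441 = 118.626
  Purchase, Variant C: 407×523/1441 = 147.718
  Add-to-cart, Variant A: 511×498/1441 = 176.598
  Add-to-cart, Variant B: 511×420/1441 = 148.938
  Add-to-cart, Variant C: 511×523/1441 = 185.464
  Bounce, Variant A: 523×498/1441 = 180.745
  Bounce, Variant B: 523×420/1441 = 152.436
  Bounce, Variant C: 523×523/1441 = 189.819
Contributions (O − E)²/E:
  (171 − 140.656)²/140.656 = 6.5462
  (25 − 118.626)²/118.626 = 73.8947
  (211 − 147.718)²/147.718 = 27.1098
  (207 − 176.598)²/176.598 = 5.2338
  (193 − 148.938)²/148.938 = 13.0354
  (111 − 185.464)²/185.464 = 29.8974
  (120 − 180.745)²/180.745 = 20.4153
  (202 − 152.436)²/152.436 = 16.1156
  (201 − 189.819)²/189.819 = 0.6586
χ² = 6.5462 + 73.8947 + 27.1098 + 5.2338 + 13.0354 + 29.8974 + 20.4153 + 16.1156 + 0.6586 = 192.91

192.91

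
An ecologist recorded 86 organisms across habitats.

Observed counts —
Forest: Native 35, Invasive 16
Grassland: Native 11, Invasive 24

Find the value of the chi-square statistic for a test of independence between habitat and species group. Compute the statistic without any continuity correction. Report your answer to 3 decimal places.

Row totals: 51, 35. Column totals: 46, 40. Grand total N = 86.
Expected counts (row total × column total / N):
  Forest, Native: 51×46/86 = 27.2791
  Forest, Invasive: 51×40/86 = 23.7209
  Grassland, Native: 35×46/86 = 18.7209
  Grassland, Invasive: 35×40/86 = 16.2791
Contributions (O − E)²/E:
  (35 − 27.2791)²/27.2791 = 2.1853
  (16 − 23.7209)²/23.7209 = 2.5131
  (11 − 18.7209)²/18.7209 = 3.1843
  (24 − 16.2791)²/16.2791 = 3.6619
χ² = 2.1853 + 2.5131 + 3.1843 + 3.6619 = 11.545

11.545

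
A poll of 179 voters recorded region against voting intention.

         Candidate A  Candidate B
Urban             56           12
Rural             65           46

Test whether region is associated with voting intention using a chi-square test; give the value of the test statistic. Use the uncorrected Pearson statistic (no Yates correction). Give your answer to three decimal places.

Row totals: 68, 111. Column totals: 121, 58. Grand total N = 179.
Expected counts (row total × column total / N):
  Urban, Candidate A: 68×121/179 = 45.9665
  Urban, Candidate B: 68×58/179 = 22.0335
  Rural, Candidate A: 111×121/179 = 75.0335
  Rural, Candidate B: 111×58/179 = 35.9665
Contributions (O − E)²/E:
  (56 − 45.9665)²/45.9665 = 2.1901
  (12 − 22.0335)²/22.0335 = 4.5690
  (65 − 75.0335)²/75.0335 = 1.3417
  (46 − 35.9665)²/35.9665 = 2.7990
χ² = 2.1901 + 4.5690 + 1.3417 + 2.7990 = 10.900

10.900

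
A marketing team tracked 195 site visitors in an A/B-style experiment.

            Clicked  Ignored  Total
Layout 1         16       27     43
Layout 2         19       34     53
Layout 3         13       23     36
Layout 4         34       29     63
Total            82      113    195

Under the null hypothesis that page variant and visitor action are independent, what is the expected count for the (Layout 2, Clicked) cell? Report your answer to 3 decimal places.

Row total (Layout 2) = 53; column total (Clicked) = 82; grand total N = 195.
Expected count = (row total × column total) / N = 53 × 82 / 195 = 22.287.

22.287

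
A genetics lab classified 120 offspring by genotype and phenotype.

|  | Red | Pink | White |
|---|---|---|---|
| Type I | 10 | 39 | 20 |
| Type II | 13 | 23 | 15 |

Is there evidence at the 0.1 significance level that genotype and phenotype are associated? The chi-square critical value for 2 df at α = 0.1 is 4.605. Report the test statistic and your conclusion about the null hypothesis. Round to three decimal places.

Row totals: 69, 51. Column totals: 23, 62, 35. Grand total N = 120.
Expected counts (row total × column total / N):
  Type I, Red: 69×23/120 = 13.2250
  Type I, Pink: 69×62/120 = 35.6500
  Type I, White: 69×35/120 = 20.1250
  Type II, Red: 51×23/120 = 9.7750
  Type II, Pink: 51×62/120 = 26.3500
  Type II, White: 51×35/120 = 14.8750
Contributions (O − E)²/E:
  (10 − 13.2250)²/13.2250 = 0.7864
  (39 − 35.6500)²/35.6500 = 0.3148
  (20 − 20.1250)²/20.1250 = 0.0008
  (13 − 9.7750)²/9.7750 = 1.0640
  (23 − 26.3500)²/26.3500 = 0.4259
  (15 − 14.8750)²/14.8750 = 0.0011
χ² = 0.7864 + 0.3148 + 0.0008 + 1.0640 + 0.4259 + 0.0011 = 2.593
df = (2−1)(3−1) = 2. Since 2.593 < 4.605, fail to reject the null hypothesis of independence at α = 0.1.

2.593; fail to reject H₀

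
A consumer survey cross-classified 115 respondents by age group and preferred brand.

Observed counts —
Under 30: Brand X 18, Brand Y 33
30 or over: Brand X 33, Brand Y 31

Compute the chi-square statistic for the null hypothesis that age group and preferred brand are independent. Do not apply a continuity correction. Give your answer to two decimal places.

Row totals: 51, 64. Column totals: 51, 64. Grand total N = 115.
Expected counts (row total × column total / N):
  Under 30, Brand X: 51×51/115 = 22.617
  Under 30, Brand Y: 51×64/115 = 28.383
  30 or over, Brand X: 64×51/115 = 28.383
  30 or over, Brand Y: 64×64/115 = 35.617
Contributions (O − E)²/E:
  (18 − 22.617)²/22.617 = 0.9425
  (33 − 28.383)²/28.383 = 0.7510
  (33 − 28.383)²/28.383 = 0.7510
  (31 − 35.617)²/35.617 = 0.5985
χ² = 0.9425 + 0.7510 + 0.7510 + 0.5985 = 3.04

3.04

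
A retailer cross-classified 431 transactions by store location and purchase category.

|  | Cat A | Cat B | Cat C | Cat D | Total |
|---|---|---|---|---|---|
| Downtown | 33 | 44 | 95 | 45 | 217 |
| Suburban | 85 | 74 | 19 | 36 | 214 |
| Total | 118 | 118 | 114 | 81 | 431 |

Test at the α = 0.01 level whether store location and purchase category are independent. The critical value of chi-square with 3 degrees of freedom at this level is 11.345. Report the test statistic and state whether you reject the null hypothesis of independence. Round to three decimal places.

Grand total N = 431.
Expected counts (row total × column total / N):
  Downtown, Cat A: 217×118/431 = 59.4107
  Downtown, Cat B: 217×118/431 = 59.4107
  Downtown, Cat C: 217×114/431 = 57.3968
  Downtown, Cat D: 217×81/431 = 40.7819
  Suburban, Cat A: 214×118/431 = 58.5893
  Suburban, Cat B: 214×118/431 = 58.5893
  Suburban, Cat C: 214×114/431 = 56.6032
  Suburban, Cat D: 214×81/431 = 40.2181
Contributions (O − E)²/E:
  (33 − 59.4107)²/59.4107 = 11.7407
  (44 − 59.4107)²/59.4107 = 3.9974
  (95 − 57.3968)²/57.3968 = 24.6355
  (45 − 40.7819)²/40.7819 = 0.4363
  (85 − 58.5893)²/58.5893 = 11.9053
  (74 − 58.5893)²/58.5893 = 4.0535
  (19 − 56.6032)²/56.6032 = 24.9809
  (36 − 40.2181)²/40.2181 = 0.4424
χ² = 11.7407 + 3.9974 + 24.6355 + 0.4363 + 11.9053 + 4.0535 + 24.9809 + 0.4424 = 82.192
df = (2−1)(4−1) = 3. Since 82.192 > 11.345, reject the null hypothesis of independence at α = 0.01.

82.192; reject H₀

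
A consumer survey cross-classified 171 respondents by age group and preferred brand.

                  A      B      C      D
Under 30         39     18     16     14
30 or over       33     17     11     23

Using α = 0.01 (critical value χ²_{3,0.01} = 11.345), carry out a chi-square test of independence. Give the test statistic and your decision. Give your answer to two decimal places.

Row totals: 87, 84. Column totals: 72, 35, 27, 37. Grand total N = 171.
Expected counts (row total × column total / N):
  Under 30, A: 87×72/171 = 36.632
  Under 30, B: 87×35/171 = 17.807
  Under 30, C: 87×27/171 = 13.737
  Under 30, D: 87×37/171 = 18.825
  30 or over, A: 84×72/171 = 35.368
  30 or over, B: 84×35/171 = 17.193
  30 or over, C: 84×27/171 = 13.263
  30 or over, D: 84×37/171 = 18.175
Contributions (O − E)²/E:
  (39 − 36.632)²/36.632 = 0.1531
  (18 − 17.807)²/17.807 = 0.0021
  (16 − 13.737)²/13.737 = 0.3728
  (14 − 18.825)²/18.825 = 1.2367
  (33 − 35.368)²/35.368 = 0.1585
  (17 − 17.193)²/17.193 = 0.0022
  (11 − 13.263)²/13.263 = 0.3861
  (23 − 18.175)²/18.175 = 1.2809
χ² = 0.1531 + 0.0021 + 0.3728 + 1.2367 + 0.1585 + 0.0022 + 0.3861 + 1.2809 = 3.59
df = (2−1)(4−1) = 3. Since 3.59 < 11.345, fail to reject the null hypothesis of independence at α = 0.01.

3.59; fail to reject H₀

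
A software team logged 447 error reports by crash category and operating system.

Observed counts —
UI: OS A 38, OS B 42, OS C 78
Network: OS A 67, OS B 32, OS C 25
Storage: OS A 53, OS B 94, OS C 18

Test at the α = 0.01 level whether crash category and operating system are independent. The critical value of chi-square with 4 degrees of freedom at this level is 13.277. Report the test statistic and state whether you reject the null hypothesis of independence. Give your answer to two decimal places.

91.73; reject H₀

Row totals: 158, 124, 165. Column totals: 158, 168, 121. Grand total N = 447.
Expected counts (row total × column total / N):
  UI, OS A: 158×158/447 = 55.848
  UI, OS B: 158×168/447 = 59.383
  UI, OS C: 158×121/447 = 42.770
  Network, OS A: 124×158/447 = 43.830
  Network, OS B: 124×168/447 = 46.604
  Network, OS C: 124×121/447 = 33.566
  Storage, OS A: 165×158/447 = 58.322
  Storage, OS B: 165×168/447 = 62.013
  Storage, OS C: 165×121/447 = 44.664
Contributions (O − E)²/E:
  (38 − 55.848)²/55.848 = 5.7039
  (42 − 59.383)²/59.383 = 5.0885
  (78 − 42.770)²/42.770 = 29.0192
  (67 − 43.830)²/43.830 = 12.2484
  (32 − 46.604)²/46.604 = 4.5764
  (25 − 33.566)²/33.566 = 2.1860
  (53 − 58.322)²/58.322 = 0.4856
  (94 − 62.013)²/62.013 = 16.4993
  (18 − 44.664)²/44.664 = 15.9182
χ² = 5.7039 + 5.0885 + 29.0192 + 12.2484 + 4.5764 + 2.1860 + 0.4856 + 16.4993 + 15.9182 = 91.73
df = (3−1)(3−1) = 4. Since 91.73 > 13.277, reject the null hypothesis of independence at α = 0.01.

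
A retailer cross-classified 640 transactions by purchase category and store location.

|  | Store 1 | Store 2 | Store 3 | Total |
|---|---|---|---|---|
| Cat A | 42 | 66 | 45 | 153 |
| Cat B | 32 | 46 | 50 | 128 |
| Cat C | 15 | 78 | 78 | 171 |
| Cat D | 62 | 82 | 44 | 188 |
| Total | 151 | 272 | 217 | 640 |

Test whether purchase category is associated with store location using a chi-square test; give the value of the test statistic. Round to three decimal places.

Grand total N = 640.
Expected counts (row total × column total / N):
  Cat A, Store 1: 153×151/640 = 36.0984
  Cat A, Store 2: 153×272/640 = 65.0250
  Cat A, Store 3: 153×217/640 = 51.8766
  Cat B, Store 1: 128×151/640 = 30.2000
  Cat B, Store 2: 128×272/640 = 54.4000
  Cat B, Store 3: 128×217/640 = 43.4000
  Cat C, Store 1: 171×151/640 = 40.3453
  Cat C, Store 2: 171×272/640 = 72.6750
  Cat C, Store 3: 171×217/640 = 57.9797
  Cat D, Store 1: 188×151/640 = 44.3563
  Cat D, Store 2: 188×272/640 = 79.9000
  Cat D, Store 3: 188×217/640 = 63.7437
Contributions (O − E)²/E:
  (42 − 36.0984)²/36.0984 = 0.9648
  (66 − 65.0250)²/65.0250 = 0.0146
  (45 − 51.8766)²/51.8766 = 0.9115
  (32 − 30.2000)²/30.2000 = 0.1073
  (46 − 54.4000)²/54.4000 = 1.2971
  (50 − 43.4000)²/43.4000 = 1.0037
  (15 − 40.3453)²/40.3453 = 15.9222
  (78 − 72.6750)²/72.6750 = 0.3902
  (78 − 57.9797)²/57.9797 = 6.9130
  (62 − 44.3563)²/44.3563 = 7.0182
  (82 − 79.9000)²/79.9000 = 0.0552
  (44 − 63.7437)²/63.7437 = 6.1153
χ² = 0.9648 + 0.0146 + 0.9115 + 0.1073 + 1.2971 + 1.0037 + 15.9222 + 0.3902 + 6.9130 + 7.0182 + 0.0552 + 6.1153 = 40.713

40.713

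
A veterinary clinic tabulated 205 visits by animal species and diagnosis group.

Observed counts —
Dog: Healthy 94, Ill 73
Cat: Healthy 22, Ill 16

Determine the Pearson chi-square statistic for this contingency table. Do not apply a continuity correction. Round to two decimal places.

Row totals: 167, 38. Column totals: 116, 89. Grand total N = 205.
Expected counts (row total × column total / N):
  Dog, Healthy: 167×116/205 = 94.498
  Dog, Ill: 167×89/205 = 72.502
  Cat, Healthy: 38×116/205 = 21.502
  Cat, Ill: 38×89/205 = 16.498
Contributions (O − E)²/E:
  (94 − 94.498)²/94.498 = 0.0026
  (73 − 72.502)²/72.502 = 0.0034
  (22 − 21.502)²/21.502 = 0.0115
  (16 − 16.498)²/16.498 = 0.0150
χ² = 0.0026 + 0.0034 + 0.0115 + 0.0150 = 0.03

0.03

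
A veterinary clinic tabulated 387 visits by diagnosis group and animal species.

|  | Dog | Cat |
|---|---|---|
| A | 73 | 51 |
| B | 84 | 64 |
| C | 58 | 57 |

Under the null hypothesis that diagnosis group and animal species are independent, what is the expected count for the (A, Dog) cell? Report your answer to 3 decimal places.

68.889

Row total (A) = 124; column total (Dog) = 215; grand total N = 387.
Expected count = (row total × column total) / N = 124 × 215 / 387 = 68.889.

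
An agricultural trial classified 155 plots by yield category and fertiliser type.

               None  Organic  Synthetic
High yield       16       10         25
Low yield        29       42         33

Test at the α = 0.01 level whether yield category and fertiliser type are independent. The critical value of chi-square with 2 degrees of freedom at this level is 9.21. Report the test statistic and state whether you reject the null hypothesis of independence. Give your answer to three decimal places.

7.280; fail to reject H₀

Row totals: 51, 104. Column totals: 45, 52, 58. Grand total N = 155.
Expected counts (row total × column total / N):
  High yield, None: 51×45/155 = 14.8065
  High yield, Organic: 51×52/155 = 17.1097
  High yield, Synthetic: 51×58/155 = 19.0839
  Low yield, None: 104×45/155 = 30.1935
  Low yield, Organic: 104×52/155 = 34.8903
  Low yield, Synthetic: 104×58/155 = 38.9161
Contributions (O − E)²/E:
  (16 − 14.8065)²/14.8065 = 0.0962
  (10 − 17.1097)²/17.1097 = 2.9543
  (25 − 19.0839)²/19.0839 = 1.8340
  (29 − 30.1935)²/30.1935 = 0.0472
  (42 − 34.8903)²/34.8903 = 1.4488
  (33 − 38.9161)²/38.9161 = 0.8994
χ² = 0.0962 + 2.9543 + 1.8340 + 0.0472 + 1.4488 + 0.8994 = 7.280
df = (2−1)(3−1) = 2. Since 7.280 < 9.21, fail to reject the null hypothesis of independence at α = 0.01.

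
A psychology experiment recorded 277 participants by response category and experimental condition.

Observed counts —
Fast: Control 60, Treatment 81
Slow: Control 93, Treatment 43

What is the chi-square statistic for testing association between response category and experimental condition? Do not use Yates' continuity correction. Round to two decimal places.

18.68

Row totals: 141, 136. Column totals: 153, 124. Grand total N = 277.
Expected counts (row total × column total / N):
  Fast, Control: 141×153/277 = 77.881
  Fast, Treatment: 141×124/277 = 63.119
  Slow, Control: 136×153/277 = 75.119
  Slow, Treatment: 136×124/277 = 60.881
Contributions (O − E)²/E:
  (60 − 77.881)²/77.881 = 4.1054
  (81 − 63.119)²/63.119 = 5.0655
  (93 − 75.119)²/75.119 = 4.2563
  (43 − 60.881)²/60.881 = 5.2517
χ² = 4.1054 + 5.0655 + 4.2563 + 5.2517 = 18.68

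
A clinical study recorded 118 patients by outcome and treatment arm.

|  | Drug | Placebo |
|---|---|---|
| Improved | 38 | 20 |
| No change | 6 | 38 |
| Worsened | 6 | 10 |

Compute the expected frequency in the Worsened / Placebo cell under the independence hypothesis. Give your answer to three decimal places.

9.220

Row total (Worsened) = 16; column total (Placebo) = 68; grand total N = 118.
Expected count = (row total × column total) / N = 16 × 68 / 118 = 9.220.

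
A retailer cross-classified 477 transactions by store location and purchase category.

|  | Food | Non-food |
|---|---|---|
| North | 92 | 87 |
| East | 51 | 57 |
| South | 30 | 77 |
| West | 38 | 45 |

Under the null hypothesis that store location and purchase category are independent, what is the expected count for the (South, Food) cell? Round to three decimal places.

Row total (South) = 107; column total (Food) = 211; grand total N = 477.
Expected count = (row total × column total) / N = 107 × 211 / 477 = 47.331.

47.331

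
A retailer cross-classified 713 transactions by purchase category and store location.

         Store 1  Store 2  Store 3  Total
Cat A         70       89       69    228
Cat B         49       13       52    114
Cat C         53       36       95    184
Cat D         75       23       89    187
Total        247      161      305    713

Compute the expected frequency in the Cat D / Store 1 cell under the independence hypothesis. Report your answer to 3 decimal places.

64.781

Row total (Cat D) = 187; column total (Store 1) = 247; grand total N = 713.
Expected count = (row total × column total) / N = 187 × 247 / 713 = 64.781.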